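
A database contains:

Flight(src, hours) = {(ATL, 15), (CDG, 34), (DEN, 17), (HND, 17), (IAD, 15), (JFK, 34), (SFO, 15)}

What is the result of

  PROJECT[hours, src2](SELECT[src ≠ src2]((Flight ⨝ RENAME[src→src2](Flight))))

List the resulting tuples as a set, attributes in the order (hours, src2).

ρ[src→src2]: schema becomes (src2, hours); tuples unchanged.
Natural join on hours: {(ATL, 15, ATL), (ATL, 15, IAD), (ATL, 15, SFO), (CDG, 34, CDG), (CDG, 34, JFK), (DEN, 17, DEN), (DEN, 17, HND), (HND, 17, DEN), (HND, 17, HND), (IAD, 15, ATL), (IAD, 15, IAD), (IAD, 15, SFO), (JFK, 34, CDG), (JFK, 34, JFK), (SFO, 15, ATL), (SFO, 15, IAD), (SFO, 15, SFO)}
Filtering on src ≠ src2 leaves {(ATL, 15, IAD), (ATL, 15, SFO), (CDG, 34, JFK), (DEN, 17, HND), (HND, 17, DEN), (IAD, 15, ATL), (IAD, 15, SFO), (JFK, 34, CDG), (SFO, 15, ATL), (SFO, 15, IAD)}.
Keep only column(s) hours, src2 (3 duplicate(s) eliminated): {(15, ATL), (15, IAD), (15, SFO), (17, DEN), (17, HND), (34, CDG), (34, JFK)}

{(15, ATL), (15, IAD), (15, SFO), (17, DEN), (17, HND), (34, CDG), (34, JFK)}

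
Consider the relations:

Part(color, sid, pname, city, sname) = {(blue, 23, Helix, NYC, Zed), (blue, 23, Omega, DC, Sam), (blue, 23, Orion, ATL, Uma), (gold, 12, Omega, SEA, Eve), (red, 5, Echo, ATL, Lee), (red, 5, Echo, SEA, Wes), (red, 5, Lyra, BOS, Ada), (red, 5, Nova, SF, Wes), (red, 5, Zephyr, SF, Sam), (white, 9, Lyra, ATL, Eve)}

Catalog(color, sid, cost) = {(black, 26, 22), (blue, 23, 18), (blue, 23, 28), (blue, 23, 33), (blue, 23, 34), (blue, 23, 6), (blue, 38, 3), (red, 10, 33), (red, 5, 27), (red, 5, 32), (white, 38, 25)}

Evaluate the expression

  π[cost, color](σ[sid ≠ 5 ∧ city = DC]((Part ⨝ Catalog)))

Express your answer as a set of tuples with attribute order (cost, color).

{(18, blue), (28, blue), (33, blue), (34, blue), (6, blue)}

Joining Part and Catalog on color, sid yields {(blue, 23, Helix, NYC, Zed, 18), (blue, 23, Helix, NYC, Zed, 28), (blue, 23, Helix, NYC, Zed, 33), (blue, 23, Helix, NYC, Zed, 34), (blue, 23, Helix, NYC, Zed, 6), (blue, 23, Omega, DC, Sam, 18), (blue, 23, Omega, DC, Sam, 28), (blue, 23, Omega, DC, Sam, 33), (blue, 23, Omega, DC, Sam, 34), (blue, 23, Omega, DC, Sam, 6), (blue, 23, Orion, ATL, Uma, 18), (blue, 23, Orion, ATL, Uma, 28), (blue, 23, Orion, ATL, Uma, 33), (blue, 23, Orion, ATL, Uma, 34), (blue, 23, Orion, ATL, Uma, 6), (red, 5, Echo, ATL, Lee, 27), (red, 5, Echo, ATL, Lee, 32), (red, 5, Echo, SEA, Wes, 27), (red, 5, Echo, SEA, Wes, 32), (red, 5, Lyra, BOS, Ada, 27), (red, 5, Lyra, BOS, Ada, 32), (red, 5, Nova, SF, Wes, 27), (red, 5, Nova, SF, Wes, 32), (red, 5, Zephyr, SF, Sam, 27), (red, 5, Zephyr, SF, Sam, 32)}.
Selection sid ≠ 5 ∧ city = DC: {(blue, 23, Omega, DC, Sam, 18), (blue, 23, Omega, DC, Sam, 28), (blue, 23, Omega, DC, Sam, 33), (blue, 23, Omega, DC, Sam, 34), (blue, 23, Omega, DC, Sam, 6)}
π[cost, color]: project onto (cost, color) → {(18, blue), (28, blue), (33, blue), (34, blue), (6, blue)}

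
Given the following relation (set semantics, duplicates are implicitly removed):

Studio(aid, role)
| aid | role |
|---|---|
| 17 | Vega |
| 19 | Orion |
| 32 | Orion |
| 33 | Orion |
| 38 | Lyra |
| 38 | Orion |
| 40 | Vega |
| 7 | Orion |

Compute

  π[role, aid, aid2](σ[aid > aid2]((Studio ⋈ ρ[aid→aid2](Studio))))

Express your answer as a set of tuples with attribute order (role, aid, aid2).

ρ[aid→aid2]: schema becomes (aid2, role); tuples unchanged.
Natural join on role: {(17, Vega, 17), (17, Vega, 40), (19, Orion, 19), (19, Orion, 32), (19, Orion, 33), (19, Orion, 38), (19, Orion, 7), (32, Orion, 19), (32, Orion, 32), (32, Orion, 33), (32, Orion, 38), (32, Orion, 7), (33, Orion, 19), (33, Orion, 32), (33, Orion, 33), (33, Orion, 38), (33, Orion, 7), (38, Lyra, 38), (38, Orion, 19), (38, Orion, 32), (38, Orion, 33), (38, Orion, 38), (38, Orion, 7), (40, Vega, 17), (40, Vega, 40), (7, Orion, 19), (7, Orion, 32), (7, Orion, 33), (7, Orion, 38), (7, Orion, 7)}
Filtering on aid > aid2 leaves {(19, Orion, 7), (32, Orion, 19), (32, Orion, 7), (33, Orion, 19), (33, Orion, 32), (33, Orion, 7), (38, Orion, 19), (38, Orion, 32), (38, Orion, 33), (38, Orion, 7), (40, Vega, 17)}.
π_{role, aid, aid2} gives {(Orion, 19, 7), (Orion, 32, 19), (Orion, 32, 7), (Orion, 33, 19), (Orion, 33, 32), (Orion, 33, 7), (Orion, 38, 19), (Orion, 38, 32), (Orion, 38, 33), (Orion, 38, 7), (Vega, 40, 17)}.

{(Orion, 19, 7), (Orion, 32, 19), (Orion, 32, 7), (Orion, 33, 19), (Orion, 33, 32), (Orion, 33, 7), (Orion, 38, 19), (Orion, 38, 32), (Orion, 38, 33), (Orion, 38, 7), (Vega, 40, 17)}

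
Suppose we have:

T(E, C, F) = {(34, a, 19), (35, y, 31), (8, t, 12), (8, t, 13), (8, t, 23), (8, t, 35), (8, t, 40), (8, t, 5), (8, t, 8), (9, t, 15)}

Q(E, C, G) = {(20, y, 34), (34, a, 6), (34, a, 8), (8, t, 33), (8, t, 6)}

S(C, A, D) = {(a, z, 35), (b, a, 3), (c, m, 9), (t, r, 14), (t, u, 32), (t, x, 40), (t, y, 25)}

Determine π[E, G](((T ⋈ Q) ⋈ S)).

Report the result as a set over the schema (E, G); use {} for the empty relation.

T ⋈ Q (natural join on E, C): {(34, a, 19, 6), (34, a, 19, 8), (8, t, 12, 33), (8, t, 12, 6), (8, t, 13, 33), (8, t, 13, 6), (8, t, 23, 33), (8, t, 23, 6), (8, t, 35, 33), (8, t, 35, 6), (8, t, 40, 33), (8, t, 40, 6), (8, t, 5, 33), (8, t, 5, 6), (8, t, 8, 33), (8, t, 8, 6)}
(T ⋈ Q) ⋈ S (natural join on C): {(34, a, 19, 6, z, 35), (34, a, 19, 8, z, 35), (8, t, 12, 33, r, 14), (8, t, 12, 33, u, 32), (8, t, 12, 33, x, 40), (8, t, 12, 33, y, 25), (8, t, 12, 6, r, 14), (8, t, 12, 6, u, 32), (8, t, 12, 6, x, 40), (8, t, 12, 6, y, 25), (8, t, 13, 33, r, 14), (8, t, 13, 33, u, 32), (8, t, 13, 33, x, 40), (8, t, 13, 33, y, 25), (8, t, 13, 6, r, 14), (8, t, 13, 6, u, 32), (8, t, 13, 6, x, 40), (8, t, 13, 6, y, 25), (8, t, 23, 33, r, 14), (8, t, 23, 33, u, 32), (8, t, 23, 33, x, 40), (8, t, 23, 33, y, 25), (8, t, 23, 6, r, 14), (8, t, 23, 6, u, 32), (8, t, 23, 6, x, 40), (8, t, 23, 6, y, 25), (8, t, 35, 33, r, 14), (8, t, 35, 33, u, 32), (8, t, 35, 33, x, 40), (8, t, 35, 33, y, 25), (8, t, 35, 6, r, 14), (8, t, 35, 6, u, 32), (8, t, 35, 6, x, 40), (8, t, 35, 6, y, 25), (8, t, 40, 33, r, 14), (8, t, 40, 33, u, 32), (8, t, 40, 33, x, 40), (8, t, 40, 33, y, 25), (8, t, 40, 6, r, 14), (8, t, 40, 6, u, 32), (8, t, 40, 6, x, 40), (8, t, 40, 6, y, 25), (8, t, 5, 33, r, 14), (8, t, 5, 33, u, 32), (8, t, 5, 33, x, 40), (8, t, 5, 33, y, 25), (8, t, 5, 6, r, 14), (8, t, 5, 6, u, 32), (8, t, 5, 6, x, 40), (8, t, 5, 6, y, 25), (8, t, 8, 33, r, 14), (8, t, 8, 33, u, 32), (8, t, 8, 33, x, 40), (8, t, 8, 33, y, 25), (8, t, 8, 6, r, 14), (8, t, 8, 6, u, 32), (8, t, 8, 6, x, 40), (8, t, 8, 6, y, 25)}
π_{E, G} gives {(34, 6), (34, 8), (8, 33), (8, 6)} (54 duplicate(s) eliminated).

{(34, 6), (34, 8), (8, 33), (8, 6)}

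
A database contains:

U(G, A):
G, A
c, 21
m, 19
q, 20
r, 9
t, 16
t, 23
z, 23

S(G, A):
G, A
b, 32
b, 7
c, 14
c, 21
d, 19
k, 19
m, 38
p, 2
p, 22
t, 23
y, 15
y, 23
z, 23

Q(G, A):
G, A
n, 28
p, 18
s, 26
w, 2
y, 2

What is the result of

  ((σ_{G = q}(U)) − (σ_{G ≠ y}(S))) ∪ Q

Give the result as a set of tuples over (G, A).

{(n, 28), (p, 18), (q, 20), (s, 26), (w, 2), (y, 2)}

Filtering on G = q leaves {(q, 20)}.
Filtering on G ≠ y leaves {(b, 32), (b, 7), (c, 14), (c, 21), (d, 19), (k, 19), (m, 38), (p, 2), (p, 22), (t, 23), (z, 23)}.
Taking the difference: {(q, 20)}
Taking the union: {(n, 28), (p, 18), (q, 20), (s, 26), (w, 2), (y, 2)}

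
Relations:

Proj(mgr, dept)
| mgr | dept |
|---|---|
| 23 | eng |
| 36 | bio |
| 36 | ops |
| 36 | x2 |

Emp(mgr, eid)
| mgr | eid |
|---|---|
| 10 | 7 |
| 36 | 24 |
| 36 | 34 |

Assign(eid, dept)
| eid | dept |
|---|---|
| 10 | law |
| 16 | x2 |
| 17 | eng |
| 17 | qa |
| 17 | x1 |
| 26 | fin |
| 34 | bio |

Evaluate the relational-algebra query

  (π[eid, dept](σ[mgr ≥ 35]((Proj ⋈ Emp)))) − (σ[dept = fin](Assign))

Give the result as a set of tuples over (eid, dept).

{(24, bio), (24, ops), (24, x2), (34, bio), (34, ops), (34, x2)}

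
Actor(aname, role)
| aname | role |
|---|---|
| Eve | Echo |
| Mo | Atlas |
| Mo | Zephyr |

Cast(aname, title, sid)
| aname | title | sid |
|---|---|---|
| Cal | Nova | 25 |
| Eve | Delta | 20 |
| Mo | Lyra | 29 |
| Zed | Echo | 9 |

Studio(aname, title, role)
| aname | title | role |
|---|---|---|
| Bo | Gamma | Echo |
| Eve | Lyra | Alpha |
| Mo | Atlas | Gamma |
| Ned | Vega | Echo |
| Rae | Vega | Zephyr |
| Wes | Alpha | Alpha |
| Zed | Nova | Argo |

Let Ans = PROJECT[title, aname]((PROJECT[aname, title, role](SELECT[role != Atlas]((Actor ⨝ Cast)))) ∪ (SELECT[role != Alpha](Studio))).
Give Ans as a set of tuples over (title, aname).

{(Atlas, Mo), (Delta, Eve), (Gamma, Bo), (Lyra, Mo), (Nova, Zed), (Vega, Ned), (Vega, Rae)}

Actor ⋈ Cast (natural join on aname): {(Eve, Echo, Delta, 20), (Mo, Atlas, Lyra, 29), (Mo, Zephyr, Lyra, 29)}
Selection role != Atlas: {(Eve, Echo, Delta, 20), (Mo, Zephyr, Lyra, 29)}
Keep only column(s) aname, title, role: {(Eve, Delta, Echo), (Mo, Lyra, Zephyr)}
Selection role != Alpha: {(Bo, Gamma, Echo), (Mo, Atlas, Gamma), (Ned, Vega, Echo), (Rae, Vega, Zephyr), (Zed, Nova, Argo)}
Taking the union: {(Bo, Gamma, Echo), (Eve, Delta, Echo), (Mo, Atlas, Gamma), (Mo, Lyra, Zephyr), (Ned, Vega, Echo), (Rae, Vega, Zephyr), (Zed, Nova, Argo)}
Keep only column(s) title, aname: {(Atlas, Mo), (Delta, Eve), (Gamma, Bo), (Lyra, Mo), (Nova, Zed), (Vega, Ned), (Vega, Rae)}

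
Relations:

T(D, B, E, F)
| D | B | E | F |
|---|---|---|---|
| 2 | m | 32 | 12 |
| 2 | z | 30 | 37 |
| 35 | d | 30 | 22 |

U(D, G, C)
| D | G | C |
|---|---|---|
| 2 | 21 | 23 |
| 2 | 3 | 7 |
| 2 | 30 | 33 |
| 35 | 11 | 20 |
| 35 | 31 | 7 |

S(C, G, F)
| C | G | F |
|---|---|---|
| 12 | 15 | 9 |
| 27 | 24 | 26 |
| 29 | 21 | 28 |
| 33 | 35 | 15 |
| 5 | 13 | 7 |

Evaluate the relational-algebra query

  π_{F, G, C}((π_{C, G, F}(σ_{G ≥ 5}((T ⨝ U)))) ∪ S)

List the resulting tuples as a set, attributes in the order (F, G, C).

{(12, 21, 23), (12, 30, 33), (15, 35, 33), (22, 11, 20), (22, 31, 7), (26, 24, 27), (28, 21, 29), (37, 21, 23), (37, 30, 33), (7, 13, 5), (9, 15, 12)}

Joining T and U on D yields {(2, m, 32, 12, 21, 23), (2, m, 32, 12, 3, 7), (2, m, 32, 12, 30, 33), (2, z, 30, 37, 21, 23), (2, z, 30, 37, 3, 7), (2, z, 30, 37, 30, 33), (35, d, 30, 22, 11, 20), (35, d, 30, 22, 31, 7)}.
Filtering on G ≥ 5 leaves {(2, m, 32, 12, 21, 23), (2, m, 32, 12, 30, 33), (2, z, 30, 37, 21, 23), (2, z, 30, 37, 30, 33), (35, d, 30, 22, 11, 20), (35, d, 30, 22, 31, 7)}.
π[C, G, F]: project onto (C, G, F) → {(20, 11, 22), (23, 21, 12), (23, 21, 37), (33, 30, 12), (33, 30, 37), (7, 31, 22)}
Taking the union: {(12, 15, 9), (20, 11, 22), (23, 21, 12), (23, 21, 37), (27, 24, 26), (29, 21, 28), (33, 30, 12), (33, 30, 37), (33, 35, 15), (5, 13, 7), (7, 31, 22)}
π[F, G, C]: project onto (F, G, C) → {(12, 21, 23), (12, 30, 33), (15, 35, 33), (22, 11, 20), (22, 31, 7), (26, 24, 27), (28, 21, 29), (37, 21, 23), (37, 30, 33), (7, 13, 5), (9, 15, 12)}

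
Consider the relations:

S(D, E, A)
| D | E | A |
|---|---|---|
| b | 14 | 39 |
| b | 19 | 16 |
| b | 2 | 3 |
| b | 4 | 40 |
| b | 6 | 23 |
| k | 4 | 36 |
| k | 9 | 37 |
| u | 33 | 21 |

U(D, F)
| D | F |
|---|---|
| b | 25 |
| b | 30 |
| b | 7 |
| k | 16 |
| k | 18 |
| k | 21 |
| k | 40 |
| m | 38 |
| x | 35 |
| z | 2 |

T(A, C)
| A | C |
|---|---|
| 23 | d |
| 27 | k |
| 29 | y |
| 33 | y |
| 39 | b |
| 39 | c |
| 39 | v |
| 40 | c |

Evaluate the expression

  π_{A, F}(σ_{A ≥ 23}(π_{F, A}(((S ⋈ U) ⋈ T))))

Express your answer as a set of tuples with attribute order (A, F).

Natural join on D: {(b, 14, 39, 25), (b, 14, 39, 30), (b, 14, 39, 7), (b, 19, 16, 25), (b, 19, 16, 30), (b, 19, 16, 7), (b, 2, 3, 25), (b, 2, 3, 30), (b, 2, 3, 7), (b, 4, 40, 25), (b, 4, 40, 30), (b, 4, 40, 7), (b, 6, 23, 25), (b, 6, 23, 30), (b, 6, 23, 7), (k, 4, 36, 16), (k, 4, 36, 18), (k, 4, 36, 21), (k, 4, 36, 40), (k, 9, 37, 16), (k, 9, 37, 18), (k, 9, 37, 21), (k, 9, 37, 40)}
Natural join on A: {(b, 14, 39, 25, b), (b, 14, 39, 25, c), (b, 14, 39, 25, v), (b, 14, 39, 30, b), (b, 14, 39, 30, c), (b, 14, 39, 30, v), (b, 14, 39, 7, b), (b, 14, 39, 7, c), (b, 14, 39, 7, v), (b, 4, 40, 25, c), (b, 4, 40, 30, c), (b, 4, 40, 7, c), (b, 6, 23, 25, d), (b, 6, 23, 30, d), (b, 6, 23, 7, d)}
π_{F, A} gives {(25, 23), (25, 39), (25, 40), (30, 23), (30, 39), (30, 40), (7, 23), (7, 39), (7, 40)} (6 duplicate(s) eliminated).
Apply σ_{A ≥ 23}; surviving tuples: {(25, 23), (25, 39), (25, 40), (30, 23), (30, 39), (30, 40), (7, 23), (7, 39), (7, 40)}
π_{A, F} gives {(23, 25), (23, 30), (23, 7), (39, 25), (39, 30), (39, 7), (40, 25), (40, 30), (40, 7)}.

{(23, 25), (23, 30), (23, 7), (39, 25), (39, 30), (39, 7), (40, 25), (40, 30), (40, 7)}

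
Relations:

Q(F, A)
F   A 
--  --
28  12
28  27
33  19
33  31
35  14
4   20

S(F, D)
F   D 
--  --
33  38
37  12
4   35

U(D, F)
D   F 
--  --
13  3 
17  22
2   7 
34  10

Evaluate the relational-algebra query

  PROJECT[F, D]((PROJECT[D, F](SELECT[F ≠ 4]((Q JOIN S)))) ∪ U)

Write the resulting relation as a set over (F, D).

{(10, 34), (22, 17), (3, 13), (33, 38), (7, 2)}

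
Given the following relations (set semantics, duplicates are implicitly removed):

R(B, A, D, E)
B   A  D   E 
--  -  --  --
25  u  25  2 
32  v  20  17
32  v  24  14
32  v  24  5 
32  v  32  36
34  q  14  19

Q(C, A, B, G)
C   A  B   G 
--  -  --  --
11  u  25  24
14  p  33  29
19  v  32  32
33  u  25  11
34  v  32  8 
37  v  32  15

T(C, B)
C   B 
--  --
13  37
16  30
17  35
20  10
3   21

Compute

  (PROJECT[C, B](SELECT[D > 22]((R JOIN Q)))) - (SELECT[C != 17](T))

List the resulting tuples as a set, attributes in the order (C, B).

{(11, 25), (19, 32), (33, 25), (34, 32), (37, 32)}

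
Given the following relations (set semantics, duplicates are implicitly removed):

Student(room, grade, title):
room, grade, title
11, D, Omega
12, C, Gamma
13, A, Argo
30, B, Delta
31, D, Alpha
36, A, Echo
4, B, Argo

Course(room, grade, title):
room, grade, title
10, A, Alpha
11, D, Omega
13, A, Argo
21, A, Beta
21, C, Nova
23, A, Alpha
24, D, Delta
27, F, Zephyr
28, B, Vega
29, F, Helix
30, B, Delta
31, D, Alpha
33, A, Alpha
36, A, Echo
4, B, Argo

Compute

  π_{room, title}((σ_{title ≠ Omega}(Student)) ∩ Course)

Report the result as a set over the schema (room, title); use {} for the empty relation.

{(13, Argo), (30, Delta), (31, Alpha), (36, Echo), (4, Argo)}

Apply σ_{title ≠ Omega}; surviving tuples: {(12, C, Gamma), (13, A, Argo), (30, B, Delta), (31, D, Alpha), (36, A, Echo), (4, B, Argo)}
Set intersection of the two operands is {(13, A, Argo), (30, B, Delta), (31, D, Alpha), (36, A, Echo), (4, B, Argo)}.
π_{room, title} gives {(13, Argo), (30, Delta), (31, Alpha), (36, Echo), (4, Argo)}.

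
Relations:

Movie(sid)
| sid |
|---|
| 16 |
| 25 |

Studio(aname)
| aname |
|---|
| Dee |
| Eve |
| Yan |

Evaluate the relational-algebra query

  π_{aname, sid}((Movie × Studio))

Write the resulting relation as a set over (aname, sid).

Movie × Studio: Cartesian product, 2·3 = 6 tuples over (sid, aname).
Keep only column(s) aname, sid: {(Dee, 16), (Dee, 25), (Eve, 16), (Eve, 25), (Yan, 16), (Yan, 25)}

{(Dee, 16), (Dee, 25), (Eve, 16), (Eve, 25), (Yan, 16), (Yan, 25)}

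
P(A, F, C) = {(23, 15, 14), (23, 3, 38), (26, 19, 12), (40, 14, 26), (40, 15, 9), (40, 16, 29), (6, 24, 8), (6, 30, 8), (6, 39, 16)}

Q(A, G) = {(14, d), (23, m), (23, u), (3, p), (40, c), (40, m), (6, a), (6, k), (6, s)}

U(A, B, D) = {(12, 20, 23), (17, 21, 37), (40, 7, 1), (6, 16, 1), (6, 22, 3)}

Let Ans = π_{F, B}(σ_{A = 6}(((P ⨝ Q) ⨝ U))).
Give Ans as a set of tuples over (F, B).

{(24, 16), (24, 22), (30, 16), (30, 22), (39, 16), (39, 22)}

Natural join on A: {(23, 15, 14, m), (23, 15, 14, u), (23, 3, 38, m), (23, 3, 38, u), (40, 14, 26, c), (40, 14, 26, m), (40, 15, 9, c), (40, 15, 9, m), (40, 16, 29, c), (40, 16, 29, m), (6, 24, 8, a), (6, 24, 8, k), (6, 24, 8, s), (6, 30, 8, a), (6, 30, 8, k), (6, 30, 8, s), (6, 39, 16, a), (6, 39, 16, k), (6, 39, 16, s)}
Natural join on A: {(40, 14, 26, c, 7, 1), (40, 14, 26, m, 7, 1), (40, 15, 9, c, 7, 1), (40, 15, 9, m, 7, 1), (40, 16, 29, c, 7, 1), (40, 16, 29, m, 7, 1), (6, 24, 8, a, 16, 1), (6, 24, 8, a, 22, 3), (6, 24, 8, k, 16, 1), (6, 24, 8, k, 22, 3), (6, 24, 8, s, 16, 1), (6, 24, 8, s, 22, 3), (6, 30, 8, a, 16, 1), (6, 30, 8, a, 22, 3), (6, 30, 8, k, 16, 1), (6, 30, 8, k, 22, 3), (6, 30, 8, s, 16, 1), (6, 30, 8, s, 22, 3), (6, 39, 16, a, 16, 1), (6, 39, 16, a, 22, 3), (6, 39, 16, k, 16, 1), (6, 39, 16, k, 22, 3), (6, 39, 16, s, 16, 1), (6, 39, 16, s, 22, 3)}
Filtering on A = 6 leaves {(6, 24, 8, a, 16, 1), (6, 24, 8, a, 22, 3), (6, 24, 8, k, 16, 1), (6, 24, 8, k, 22, 3), (6, 24, 8, s, 16, 1), (6, 24, 8, s, 22, 3), (6, 30, 8, a, 16, 1), (6, 30, 8, a, 22, 3), (6, 30, 8, k, 16, 1), (6, 30, 8, k, 22, 3), (6, 30, 8, s, 16, 1), (6, 30, 8, s, 22, 3), (6, 39, 16, a, 16, 1), (6, 39, 16, a, 22, 3), (6, 39, 16, k, 16, 1), (6, 39, 16, k, 22, 3), (6, 39, 16, s, 16, 1), (6, 39, 16, s, 22, 3)}.
Keep only column(s) F, B (12 duplicate(s) eliminated): {(24, 16), (24, 22), (30, 16), (30, 22), (39, 16), (39, 22)}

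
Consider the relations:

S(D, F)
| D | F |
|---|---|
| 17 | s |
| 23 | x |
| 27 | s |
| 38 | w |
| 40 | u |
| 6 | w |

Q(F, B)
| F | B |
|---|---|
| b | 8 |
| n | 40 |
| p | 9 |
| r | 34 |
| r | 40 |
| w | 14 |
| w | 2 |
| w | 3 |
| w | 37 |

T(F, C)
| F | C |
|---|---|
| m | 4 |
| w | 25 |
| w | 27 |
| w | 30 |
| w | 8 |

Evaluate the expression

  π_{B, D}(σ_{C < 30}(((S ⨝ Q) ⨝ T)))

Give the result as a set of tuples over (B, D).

{(14, 38), (14, 6), (2, 38), (2, 6), (3, 38), (3, 6), (37, 38), (37, 6)}

S ⋈ Q (natural join on F): {(38, w, 14), (38, w, 2), (38, w, 3), (38, w, 37), (6, w, 14), (6, w, 2), (6, w, 3), (6, w, 37)}
(S ⨝ Q) ⋈ T (natural join on F): {(38, w, 14, 25), (38, w, 14, 27), (38, w, 14, 30), (38, w, 14, 8), (38, w, 2, 25), (38, w, 2, 27), (38, w, 2, 30), (38, w, 2, 8), (38, w, 3, 25), (38, w, 3, 27), (38, w, 3, 30), (38, w, 3, 8), (38, w, 37, 25), (38, w, 37, 27), (38, w, 37, 30), (38, w, 37, 8), (6, w, 14, 25), (6, w, 14, 27), (6, w, 14, 30), (6, w, 14, 8), (6, w, 2, 25), (6, w, 2, 27), (6, w, 2, 30), (6, w, 2, 8), (6, w, 3, 25), (6, w, 3, 27), (6, w, 3, 30), (6, w, 3, 8), (6, w, 37, 25), (6, w, 37, 27), (6, w, 37, 30), (6, w, 37, 8)}
Selection C < 30: {(38, w, 14, 25), (38, w, 14, 27), (38, w, 14, 8), (38, w, 2, 25), (38, w, 2, 27), (38, w, 2, 8), (38, w, 3, 25), (38, w, 3, 27), (38, w, 3, 8), (38, w, 37, 25), (38, w, 37, 27), (38, w, 37, 8), (6, w, 14, 25), (6, w, 14, 27), (6, w, 14, 8), (6, w, 2, 25), (6, w, 2, 27), (6, w, 2, 8), (6, w, 3, 25), (6, w, 3, 27), (6, w, 3, 8), (6, w, 37, 25), (6, w, 37, 27), (6, w, 37, 8)}
Projecting to B, D (16 duplicate(s) eliminated): {(14, 38), (14, 6), (2, 38), (2, 6), (3, 38), (3, 6), (37, 38), (37, 6)}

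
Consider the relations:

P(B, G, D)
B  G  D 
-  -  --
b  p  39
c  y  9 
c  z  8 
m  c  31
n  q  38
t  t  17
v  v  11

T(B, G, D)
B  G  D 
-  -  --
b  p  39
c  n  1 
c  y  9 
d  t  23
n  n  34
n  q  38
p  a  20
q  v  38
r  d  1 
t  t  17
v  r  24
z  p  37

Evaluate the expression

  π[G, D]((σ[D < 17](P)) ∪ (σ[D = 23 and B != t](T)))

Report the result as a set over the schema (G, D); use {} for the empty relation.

{(t, 23), (v, 11), (y, 9), (z, 8)}

Selection D < 17: {(c, y, 9), (c, z, 8), (v, v, 11)}
Selection D = 23 and B != t: {(d, t, 23)}
Set union of the two operands is {(c, y, 9), (c, z, 8), (d, t, 23), (v, v, 11)}.
π_{G, D} gives {(t, 23), (v, 11), (y, 9), (z, 8)}.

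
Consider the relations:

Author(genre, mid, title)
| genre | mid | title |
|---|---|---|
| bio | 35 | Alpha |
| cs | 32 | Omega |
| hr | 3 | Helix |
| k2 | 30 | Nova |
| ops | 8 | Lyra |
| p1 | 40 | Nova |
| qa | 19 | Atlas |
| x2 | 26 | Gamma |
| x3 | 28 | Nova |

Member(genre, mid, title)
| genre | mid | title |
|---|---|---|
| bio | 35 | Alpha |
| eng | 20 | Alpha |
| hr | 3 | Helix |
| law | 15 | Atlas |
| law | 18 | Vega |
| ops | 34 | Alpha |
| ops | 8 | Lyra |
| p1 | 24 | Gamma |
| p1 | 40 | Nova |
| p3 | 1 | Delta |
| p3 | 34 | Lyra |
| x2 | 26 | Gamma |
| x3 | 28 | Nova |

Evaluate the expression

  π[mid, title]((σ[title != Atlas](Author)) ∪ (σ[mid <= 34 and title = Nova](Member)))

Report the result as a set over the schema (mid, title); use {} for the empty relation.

{(26, Gamma), (28, Nova), (3, Helix), (30, Nova), (32, Omega), (35, Alpha), (40, Nova), (8, Lyra)}

σ[title != Atlas]: keep tuples satisfying title != Atlas → {(bio, 35, Alpha), (cs, 32, Omega), (hr, 3, Helix), (k2, 30, Nova), (ops, 8, Lyra), (p1, 40, Nova), (x2, 26, Gamma), (x3, 28, Nova)}
σ[mid <= 34 and title = Nova]: keep tuples satisfying mid <= 34 and title = Nova → {(x3, 28, Nova)}
Taking the union: {(bio, 35, Alpha), (cs, 32, Omega), (hr, 3, Helix), (k2, 30, Nova), (ops, 8, Lyra), (p1, 40, Nova), (x2, 26, Gamma), (x3, 28, Nova)}
π_{mid, title} gives {(26, Gamma), (28, Nova), (3, Helix), (30, Nova), (32, Omega), (35, Alpha), (40, Nova), (8, Lyra)}.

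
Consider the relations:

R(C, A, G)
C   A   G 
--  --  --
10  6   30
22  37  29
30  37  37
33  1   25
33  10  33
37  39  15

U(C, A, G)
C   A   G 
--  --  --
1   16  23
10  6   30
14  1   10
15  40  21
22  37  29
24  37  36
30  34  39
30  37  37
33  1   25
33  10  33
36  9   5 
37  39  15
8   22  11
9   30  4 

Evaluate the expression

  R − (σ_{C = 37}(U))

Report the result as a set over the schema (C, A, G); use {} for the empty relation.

Selection C = 37: {(37, 39, 15)}
Set difference of the two operands is {(10, 6, 30), (22, 37, 29), (30, 37, 37), (33, 1, 25), (33, 10, 33)}.

{(10, 6, 30), (22, 37, 29), (30, 37, 37), (33, 1, 25), (33, 10, 33)}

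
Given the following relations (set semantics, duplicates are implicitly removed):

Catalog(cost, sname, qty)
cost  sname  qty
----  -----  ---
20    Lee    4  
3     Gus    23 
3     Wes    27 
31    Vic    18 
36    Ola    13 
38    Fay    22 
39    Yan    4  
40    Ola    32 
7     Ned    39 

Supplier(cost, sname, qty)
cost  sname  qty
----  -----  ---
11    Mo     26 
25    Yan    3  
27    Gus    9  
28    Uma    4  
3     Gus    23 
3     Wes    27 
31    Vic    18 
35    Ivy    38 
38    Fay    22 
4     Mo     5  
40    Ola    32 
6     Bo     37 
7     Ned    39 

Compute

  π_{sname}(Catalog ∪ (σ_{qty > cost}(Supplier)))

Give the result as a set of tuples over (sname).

{Bo, Fay, Gus, Ivy, Lee, Mo, Ned, Ola, Vic, Wes, Yan}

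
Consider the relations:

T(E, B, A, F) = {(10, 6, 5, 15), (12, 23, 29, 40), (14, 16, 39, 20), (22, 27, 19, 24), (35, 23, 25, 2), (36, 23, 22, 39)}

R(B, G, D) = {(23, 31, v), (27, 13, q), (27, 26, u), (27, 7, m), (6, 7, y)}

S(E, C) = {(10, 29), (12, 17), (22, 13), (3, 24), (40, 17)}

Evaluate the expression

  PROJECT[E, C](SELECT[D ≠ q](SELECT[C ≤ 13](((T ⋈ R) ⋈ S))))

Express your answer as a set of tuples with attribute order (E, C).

Natural join on B: {(10, 6, 5, 15, 7, y), (12, 23, 29, 40, 31, v), (22, 27, 19, 24, 13, q), (22, 27, 19, 24, 26, u), (22, 27, 19, 24, 7, m), (35, 23, 25, 2, 31, v), (36, 23, 22, 39, 31, v)}
Natural join on E: {(10, 6, 5, 15, 7, y, 29), (12, 23, 29, 40, 31, v, 17), (22, 27, 19, 24, 13, q, 13), (22, 27, 19, 24, 26, u, 13), (22, 27, 19, 24, 7, m, 13)}
Selection C ≤ 13: {(22, 27, 19, 24, 13, q, 13), (22, 27, 19, 24, 26, u, 13), (22, 27, 19, 24, 7, m, 13)}
Selection D ≠ q: {(22, 27, 19, 24, 26, u, 13), (22, 27, 19, 24, 7, m, 13)}
Projecting to E, C (1 duplicate(s) eliminated): {(22, 13)}

{(22, 13)}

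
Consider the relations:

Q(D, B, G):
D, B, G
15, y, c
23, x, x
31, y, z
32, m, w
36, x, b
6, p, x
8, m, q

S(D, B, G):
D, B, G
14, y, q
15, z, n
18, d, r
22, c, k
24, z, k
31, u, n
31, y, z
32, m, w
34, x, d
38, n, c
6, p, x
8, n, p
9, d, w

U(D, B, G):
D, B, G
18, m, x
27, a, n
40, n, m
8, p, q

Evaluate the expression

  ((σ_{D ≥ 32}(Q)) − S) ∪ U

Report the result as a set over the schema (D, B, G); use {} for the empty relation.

Selection D ≥ 32: {(32, m, w), (36, x, b)}
Set difference of the two operands is {(36, x, b)}.
Set union of the two operands is {(18, m, x), (27, a, n), (36, x, b), (40, n, m), (8, p, q)}.

{(18, m, x), (27, a, n), (36, x, b), (40, n, m), (8, p, q)}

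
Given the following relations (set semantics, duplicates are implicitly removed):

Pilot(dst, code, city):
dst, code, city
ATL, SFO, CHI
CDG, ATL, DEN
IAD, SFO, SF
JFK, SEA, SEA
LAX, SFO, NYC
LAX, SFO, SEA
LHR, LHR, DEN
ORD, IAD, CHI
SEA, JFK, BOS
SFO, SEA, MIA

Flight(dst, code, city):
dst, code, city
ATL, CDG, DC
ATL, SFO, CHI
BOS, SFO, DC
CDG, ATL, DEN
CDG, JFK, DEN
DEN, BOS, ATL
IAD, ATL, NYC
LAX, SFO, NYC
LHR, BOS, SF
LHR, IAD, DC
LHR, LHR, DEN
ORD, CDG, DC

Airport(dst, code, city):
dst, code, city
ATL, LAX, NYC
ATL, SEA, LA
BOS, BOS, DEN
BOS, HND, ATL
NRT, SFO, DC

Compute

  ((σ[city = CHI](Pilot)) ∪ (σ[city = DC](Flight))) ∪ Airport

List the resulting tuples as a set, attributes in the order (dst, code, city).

{(ATL, CDG, DC), (ATL, LAX, NYC), (ATL, SEA, LA), (ATL, SFO, CHI), (BOS, BOS, DEN), (BOS, HND, ATL), (BOS, SFO, DC), (LHR, IAD, DC), (NRT, SFO, DC), (ORD, CDG, DC), (ORD, IAD, CHI)}

Apply σ_{city = CHI}; surviving tuples: {(ATL, SFO, CHI), (ORD, IAD, CHI)}
Apply σ_{city = DC}; surviving tuples: {(ATL, CDG, DC), (BOS, SFO, DC), (LHR, IAD, DC), (ORD, CDG, DC)}
Set union of the two operands is {(ATL, CDG, DC), (ATL, SFO, CHI), (BOS, SFO, DC), (LHR, IAD, DC), (ORD, CDG, DC), (ORD, IAD, CHI)}.
Set union of the two operands is {(ATL, CDG, DC), (ATL, LAX, NYC), (ATL, SEA, LA), (ATL, SFO, CHI), (BOS, BOS, DEN), (BOS, HND, ATL), (BOS, SFO, DC), (LHR, IAD, DC), (NRT, SFO, DC), (ORD, CDG, DC), (ORD, IAD, CHI)}.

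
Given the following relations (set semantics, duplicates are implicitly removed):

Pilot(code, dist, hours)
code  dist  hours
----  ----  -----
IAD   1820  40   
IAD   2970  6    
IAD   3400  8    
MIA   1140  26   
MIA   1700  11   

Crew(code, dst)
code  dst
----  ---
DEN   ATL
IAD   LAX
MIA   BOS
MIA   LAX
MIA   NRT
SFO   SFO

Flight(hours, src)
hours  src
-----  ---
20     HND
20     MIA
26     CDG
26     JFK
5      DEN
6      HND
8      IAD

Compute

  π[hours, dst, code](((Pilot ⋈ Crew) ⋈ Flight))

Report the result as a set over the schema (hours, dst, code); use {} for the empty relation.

{(26, BOS, MIA), (26, LAX, MIA), (26, NRT, MIA), (6, LAX, IAD), (8, LAX, IAD)}

Pilot ⋈ Crew (natural join on code): {(IAD, 1820, 40, LAX), (IAD, 2970, 6, LAX), (IAD, 3400, 8, LAX), (MIA, 1140, 26, BOS), (MIA, 1140, 26, LAX), (MIA, 1140, 26, NRT), (MIA, 1700, 11, BOS), (MIA, 1700, 11, LAX), (MIA, 1700, 11, NRT)}
(Pilot ⋈ Crew) ⋈ Flight (natural join on hours): {(IAD, 2970, 6, LAX, HND), (IAD, 3400, 8, LAX, IAD), (MIA, 1140, 26, BOS, CDG), (MIA, 1140, 26, BOS, JFK), (MIA, 1140, 26, LAX, CDG), (MIA, 1140, 26, LAX, JFK), (MIA, 1140, 26, NRT, CDG), (MIA, 1140, 26, NRT, JFK)}
Keep only column(s) hours, dst, code (3 duplicate(s) eliminated): {(26, BOS, MIA), (26, LAX, MIA), (26, NRT, MIA), (6, LAX, IAD), (8, LAX, IAD)}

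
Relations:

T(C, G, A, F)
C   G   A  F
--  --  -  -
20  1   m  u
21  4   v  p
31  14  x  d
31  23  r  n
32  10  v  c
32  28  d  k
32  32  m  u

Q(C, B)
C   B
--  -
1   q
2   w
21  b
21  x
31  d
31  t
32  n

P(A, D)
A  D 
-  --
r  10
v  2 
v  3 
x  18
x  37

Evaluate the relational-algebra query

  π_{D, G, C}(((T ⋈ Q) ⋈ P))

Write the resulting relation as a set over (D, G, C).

{(10, 23, 31), (18, 14, 31), (2, 10, 32), (2, 4, 21), (3, 10, 32), (3, 4, 21), (37, 14, 31)}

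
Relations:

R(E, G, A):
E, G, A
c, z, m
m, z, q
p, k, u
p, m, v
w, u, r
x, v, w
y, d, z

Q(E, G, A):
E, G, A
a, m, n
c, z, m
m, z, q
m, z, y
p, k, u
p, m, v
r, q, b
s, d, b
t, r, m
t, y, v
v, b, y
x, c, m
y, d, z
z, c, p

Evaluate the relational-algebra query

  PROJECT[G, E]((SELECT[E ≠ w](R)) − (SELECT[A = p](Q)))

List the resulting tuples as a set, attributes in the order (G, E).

{(d, y), (k, p), (m, p), (v, x), (z, c), (z, m)}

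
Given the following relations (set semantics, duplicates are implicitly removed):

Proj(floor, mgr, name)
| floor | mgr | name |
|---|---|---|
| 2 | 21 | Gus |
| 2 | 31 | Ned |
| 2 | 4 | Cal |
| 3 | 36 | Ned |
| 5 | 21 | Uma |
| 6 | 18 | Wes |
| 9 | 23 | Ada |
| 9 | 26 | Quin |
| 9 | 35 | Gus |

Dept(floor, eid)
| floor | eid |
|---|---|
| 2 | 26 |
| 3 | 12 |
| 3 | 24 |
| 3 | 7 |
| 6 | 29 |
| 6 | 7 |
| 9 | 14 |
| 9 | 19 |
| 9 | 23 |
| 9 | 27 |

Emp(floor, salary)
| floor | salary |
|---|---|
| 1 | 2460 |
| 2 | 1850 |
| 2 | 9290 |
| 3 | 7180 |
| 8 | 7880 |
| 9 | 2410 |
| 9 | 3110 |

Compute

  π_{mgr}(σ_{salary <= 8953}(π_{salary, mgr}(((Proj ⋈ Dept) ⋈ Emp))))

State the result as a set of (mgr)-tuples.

{21, 23, 26, 31, 35, 36, 4}

Natural join on floor: {(2, 21, Gus, 26), (2, 31, Ned, 26), (2, 4, Cal, 26), (3, 36, Ned, 12), (3, 36, Ned, 24), (3, 36, Ned, 7), (6, 18, Wes, 29), (6, 18, Wes, 7), (9, 23, Ada, 14), (9, 23, Ada, 19), (9, 23, Ada, 23), (9, 23, Ada, 27), (9, 26, Quin, 14), (9, 26, Quin, 19), (9, 26, Quin, 23), (9, 26, Quin, 27), (9, 35, Gus, 14), (9, 35, Gus, 19), (9, 35, Gus, 23), (9, 35, Gus, 27)}
Natural join on floor: {(2, 21, Gus, 26, 1850), (2, 21, Gus, 26, 9290), (2, 31, Ned, 26, 1850), (2, 31, Ned, 26, 9290), (2, 4, Cal, 26, 1850), (2, 4, Cal, 26, 9290), (3, 36, Ned, 12, 7180), (3, 36, Ned, 24, 7180), (3, 36, Ned, 7, 7180), (9, 23, Ada, 14, 2410), (9, 23, Ada, 14, 3110), (9, 23, Ada, 19, 2410), (9, 23, Ada, 19, 3110), (9, 23, Ada, 23, 2410), (9, 23, Ada, 23, 3110), (9, 23, Ada, 27, 2410), (9, 23, Ada, 27, 3110), (9, 26, Quin, 14, 2410), (9, 26, Quin, 14, 3110), (9, 26, Quin, 19, 2410), (9, 26, Quin, 19, 3110), (9, 26, Quin, 23, 2410), (9, 26, Quin, 23, 3110), (9, 26, Quin, 27, 2410), (9, 26, Quin, 27, 3110), (9, 35, Gus, 14, 2410), (9, 35, Gus, 14, 3110), (9, 35, Gus, 19, 2410), (9, 35, Gus, 19, 3110), (9, 35, Gus, 23, 2410), (9, 35, Gus, 23, 3110), (9, 35, Gus, 27, 2410), (9, 35, Gus, 27, 3110)}
Projecting to salary, mgr (20 duplicate(s) eliminated): {(1850, 21), (1850, 31), (1850, 4), (2410, 23), (2410, 26), (2410, 35), (3110, 23), (3110, 26), (3110, 35), (7180, 36), (9290, 21), (9290, 31), (9290, 4)}
Filtering on salary <= 8953 leaves {(1850, 21), (1850, 31), (1850, 4), (2410, 23), (2410, 26), (2410, 35), (3110, 23), (3110, 26), (3110, 35), (7180, 36)}.
Projecting to mgr (3 duplicate(s) eliminated): {21, 23, 26, 31, 35, 36, 4}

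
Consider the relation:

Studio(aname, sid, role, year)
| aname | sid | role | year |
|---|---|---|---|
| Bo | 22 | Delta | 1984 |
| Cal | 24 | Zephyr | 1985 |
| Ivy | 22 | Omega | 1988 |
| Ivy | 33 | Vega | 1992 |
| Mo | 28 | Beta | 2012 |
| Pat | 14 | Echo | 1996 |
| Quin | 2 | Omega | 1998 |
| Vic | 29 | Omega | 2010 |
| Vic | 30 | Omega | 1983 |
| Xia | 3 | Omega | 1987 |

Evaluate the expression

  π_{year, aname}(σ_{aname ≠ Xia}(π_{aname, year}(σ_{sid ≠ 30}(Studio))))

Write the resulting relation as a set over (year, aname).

{(1984, Bo), (1985, Cal), (1988, Ivy), (1992, Ivy), (1996, Pat), (1998, Quin), (2010, Vic), (2012, Mo)}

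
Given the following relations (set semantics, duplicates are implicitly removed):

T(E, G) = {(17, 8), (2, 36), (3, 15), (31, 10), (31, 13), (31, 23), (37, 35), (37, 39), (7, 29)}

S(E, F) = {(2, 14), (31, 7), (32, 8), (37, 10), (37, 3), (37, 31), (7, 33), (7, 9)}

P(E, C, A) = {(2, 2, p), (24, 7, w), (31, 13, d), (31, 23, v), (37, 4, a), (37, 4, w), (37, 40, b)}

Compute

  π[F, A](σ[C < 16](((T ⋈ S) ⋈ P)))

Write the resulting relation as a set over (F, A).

{(10, a), (10, w), (14, p), (3, a), (3, w), (31, a), (31, w), (7, d)}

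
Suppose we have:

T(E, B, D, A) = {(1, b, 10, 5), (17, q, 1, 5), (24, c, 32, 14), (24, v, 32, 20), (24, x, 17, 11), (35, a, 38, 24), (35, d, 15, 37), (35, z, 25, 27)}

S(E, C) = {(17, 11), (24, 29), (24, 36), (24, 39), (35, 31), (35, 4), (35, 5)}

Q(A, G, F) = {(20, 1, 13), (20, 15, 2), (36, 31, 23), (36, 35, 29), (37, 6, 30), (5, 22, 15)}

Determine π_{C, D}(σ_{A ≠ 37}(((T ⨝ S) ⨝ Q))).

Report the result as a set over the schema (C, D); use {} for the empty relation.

T ⋈ S (natural join on E): {(17, q, 1, 5, 11), (24, c, 32, 14, 29), (24, c, 32, 14, 36), (24, c, 32, 14, 39), (24, v, 32, 20, 29), (24, v, 32, 20, 36), (24, v, 32, 20, 39), (24, x, 17, 11, 29), (24, x, 17, 11, 36), (24, x, 17, 11, 39), (35, a, 38, 24, 31), (35, a, 38, 24, 4), (35, a, 38, 24, 5), (35, d, 15, 37, 31), (35, d, 15, 37, 4), (35, d, 15, 37, 5), (35, z, 25, 27, 31), (35, z, 25, 27, 4), (35, z, 25, 27, 5)}
(T ⨝ S) ⋈ Q (natural join on A): {(17, q, 1, 5, 11, 22, 15), (24, v, 32, 20, 29, 1, 13), (24, v, 32, 20, 29, 15, 2), (24, v, 32, 20, 36, 1, 13), (24, v, 32, 20, 36, 15, 2), (24, v, 32, 20, 39, 1, 13), (24, v, 32, 20, 39, 15, 2), (35, d, 15, 37, 31, 6, 30), (35, d, 15, 37, 4, 6, 30), (35, d, 15, 37, 5, 6, 30)}
Selection A ≠ 37: {(17, q, 1, 5, 11, 22, 15), (24, v, 32, 20, 29, 1, 13), (24, v, 32, 20, 29, 15, 2), (24, v, 32, 20, 36, 1, 13), (24, v, 32, 20, 36, 15, 2), (24, v, 32, 20, 39, 1, 13), (24, v, 32, 20, 39, 15, 2)}
π_{C, D} gives {(11, 1), (29, 32), (36, 32), (39, 32)} (3 duplicate(s) eliminated).

{(11, 1), (29, 32), (36, 32), (39, 32)}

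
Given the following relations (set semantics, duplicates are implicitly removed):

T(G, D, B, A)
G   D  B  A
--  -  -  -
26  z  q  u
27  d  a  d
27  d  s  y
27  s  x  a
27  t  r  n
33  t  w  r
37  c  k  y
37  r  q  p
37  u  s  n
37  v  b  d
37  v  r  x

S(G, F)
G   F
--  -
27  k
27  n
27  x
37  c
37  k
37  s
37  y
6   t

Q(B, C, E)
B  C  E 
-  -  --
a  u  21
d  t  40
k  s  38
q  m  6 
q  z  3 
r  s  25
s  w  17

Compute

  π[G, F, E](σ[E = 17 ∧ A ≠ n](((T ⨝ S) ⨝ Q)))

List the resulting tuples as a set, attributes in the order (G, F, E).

{(27, k, 17), (27, n, 17), (27, x, 17)}

T ⋈ S (natural join on G): {(27, d, a, d, k), (27, d, a, d, n), (27, d, a, d, x), (27, d, s, y, k), (27, d, s, y, n), (27, d, s, y, x), (27, s, x, a, k), (27, s, x, a, n), (27, s, x, a, x), (27, t, r, n, k), (27, t, r, n, n), (27, t, r, n, x), (37, c, k, y, c), (37, c, k, y, k), (37, c, k, y, s), (37, c, k, y, y), (37, r, q, p, c), (37, r, q, p, k), (37, r, q, p, s), (37, r, q, p, y), (37, u, s, n, c), (37, u, s, n, k), (37, u, s, n, s), (37, u, s, n, y), (37, v, b, d, c), (37, v, b, d, k), (37, v, b, d, s), (37, v, b, d, y), (37, v, r, x, c), (37, v, r, x, k), (37, v, r, x, s), (37, v, r, x, y)}
(T ⨝ S) ⋈ Q (natural join on B): {(27, d, a, d, k, u, 21), (27, d, a, d, n, u, 21), (27, d, a, d, x, u, 21), (27, d, s, y, k, w, 17), (27, d, s, y, n, w, 17), (27, d, s, y, x, w, 17), (27, t, r, n, k, s, 25), (27, t, r, n, n, s, 25), (27, t, r, n, x, s, 25), (37, c, k, y, c, s, 38), (37, c, k, y, k, s, 38), (37, c, k, y, s, s, 38), (37, c, k, y, y, s, 38), (37, r, q, p, c, m, 6), (37, r, q, p, c, z, 3), (37, r, q, p, k, m, 6), (37, r, q, p, k, z, 3), (37, r, q, p, s, m, 6), (37, r, q, p, s, z, 3), (37, r, q, p, y, m, 6), (37, r, q, p, y, z, 3), (37, u, s, n, c, w, 17), (37, u, s, n, k, w, 17), (37, u, s, n, s, w, 17), (37, u, s, n, y, w, 17), (37, v, r, x, c, s, 25), (37, v, r, x, k, s, 25), (37, v, r, x, s, s, 25), (37, v, r, x, y, s, 25)}
Selection E = 17 ∧ A ≠ n: {(27, d, s, y, k, w, 17), (27, d, s, y, n, w, 17), (27, d, s, y, x, w, 17)}
π_{G, F, E} gives {(27, k, 17), (27, n, 17), (27, x, 17)}.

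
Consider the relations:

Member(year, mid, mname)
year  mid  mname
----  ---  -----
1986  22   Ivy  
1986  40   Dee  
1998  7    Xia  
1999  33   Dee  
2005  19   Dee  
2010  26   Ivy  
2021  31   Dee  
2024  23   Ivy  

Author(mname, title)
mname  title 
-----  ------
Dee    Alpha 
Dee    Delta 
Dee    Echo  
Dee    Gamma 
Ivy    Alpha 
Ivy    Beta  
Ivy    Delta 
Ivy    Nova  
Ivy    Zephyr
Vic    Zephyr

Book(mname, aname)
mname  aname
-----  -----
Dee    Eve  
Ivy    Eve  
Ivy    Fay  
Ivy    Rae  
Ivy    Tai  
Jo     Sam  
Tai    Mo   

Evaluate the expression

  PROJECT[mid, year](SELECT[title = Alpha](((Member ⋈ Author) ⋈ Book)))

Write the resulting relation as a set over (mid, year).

{(19, 2005), (22, 1986), (23, 2024), (26, 2010), (31, 2021), (33, 1999), (40, 1986)}

Member ⋈ Author (natural join on mname): {(1986, 22, Ivy, Alpha), (1986, 22, Ivy, Beta), (1986, 22, Ivy, Delta), (1986, 22, Ivy, Nova), (1986, 22, Ivy, Zephyr), (1986, 40, Dee, Alpha), (1986, 40, Dee, Delta), (1986, 40, Dee, Echo), (1986, 40, Dee, Gamma), (1999, 33, Dee, Alpha), (1999, 33, Dee, Delta), (1999, 33, Dee, Echo), (1999, 33, Dee, Gamma), (2005, 19, Dee, Alpha), (2005, 19, Dee, Delta), (2005, 19, Dee, Echo), (2005, 19, Dee, Gamma), (2010, 26, Ivy, Alpha), (2010, 26, Ivy, Beta), (2010, 26, Ivy, Delta), (2010, 26, Ivy, Nova), (2010, 26, Ivy, Zephyr), (2021, 31, Dee, Alpha), (2021, 31, Dee, Delta), (2021, 31, Dee, Echo), (2021, 31, Dee, Gamma), (2024, 23, Ivy, Alpha), (2024, 23, Ivy, Beta), (2024, 23, Ivy, Delta), (2024, 23, Ivy, Nova), (2024, 23, Ivy, Zephyr)}
(Member ⋈ Author) ⋈ Book (natural join on mname): {(1986, 22, Ivy, Alpha, Eve), (1986, 22, Ivy, Alpha, Fay), (1986, 22, Ivy, Alpha, Rae), (1986, 22, Ivy, Alpha, Tai), (1986, 22, Ivy, Beta, Eve), (1986, 22, Ivy, Beta, Fay), (1986, 22, Ivy, Beta, Rae), (1986, 22, Ivy, Beta, Tai), (1986, 22, Ivy, Delta, Eve), (1986, 22, Ivy, Delta, Fay), (1986, 22, Ivy, Delta, Rae), (1986, 22, Ivy, Delta, Tai), (1986, 22, Ivy, Nova, Eve), (1986, 22, Ivy, Nova, Fay), (1986, 22, Ivy, Nova, Rae), (1986, 22, Ivy, Nova, Tai), (1986, 22, Ivy, Zephyr, Eve), (1986, 22, Ivy, Zephyr, Fay), (1986, 22, Ivy, Zephyr, Rae), (1986, 22, Ivy, Zephyr, Tai), (1986, 40, Dee, Alpha, Eve), (1986, 40, Dee, Delta, Eve), (1986, 40, Dee, Echo, Eve), (1986, 40, Dee, Gamma, Eve), (1999, 33, Dee, Alpha, Eve), (1999, 33, Dee, Delta, Eve), (1999, 33, Dee, Echo, Eve), (1999, 33, Dee, Gamma, Eve), (2005, 19, Dee, Alpha, Eve), (2005, 19, Dee, Delta, Eve), (2005, 19, Dee, Echo, Eve), (2005, 19, Dee, Gamma, Eve), (2010, 26, Ivy, Alpha, Eve), (2010, 26, Ivy, Alpha, Fay), (2010, 26, Ivy, Alpha, Rae), (2010, 26, Ivy, Alpha, Tai), (2010, 26, Ivy, Beta, Eve), (2010, 26, Ivy, Beta, Fay), (2010, 26, Ivy, Beta, Rae), (2010, 26, Ivy, Beta, Tai), (2010, 26, Ivy, Delta, Eve), (2010, 26, Ivy, Delta, Fay), (2010, 26, Ivy, Delta, Rae), (2010, 26, Ivy, Delta, Tai), (2010, 26, Ivy, Nova, Eve), (2010, 26, Ivy, Nova, Fay), (2010, 26, Ivy, Nova, Rae), (2010, 26, Ivy, Nova, Tai), (2010, 26, Ivy, Zephyr, Eve), (2010, 26, Ivy, Zephyr, Fay), (2010, 26, Ivy, Zephyr, Rae), (2010, 26, Ivy, Zephyr, Tai), (2021, 31, Dee, Alpha, Eve), (2021, 31, Dee, Delta, Eve), (2021, 31, Dee, Echo, Eve), (2021, 31, Dee, Gamma, Eve), (2024, 23, Ivy, Alpha, Eve), (2024, 23, Ivy, Alpha, Fay), (2024, 23, Ivy, Alpha, Rae), (2024, 23, Ivy, Alpha, Tai), (2024, 23, Ivy, Beta, Eve), (2024, 23, Ivy, Beta, Fay), (2024, 23, Ivy, Beta, Rae), (2024, 23, Ivy, Beta, Tai), (2024, 23, Ivy, Delta, Eve), (2024, 23, Ivy, Delta, Fay), (2024, 23, Ivy, Delta, Rae), (2024, 23, Ivy, Delta, Tai), (2024, 23, Ivy, Nova, Eve), (2024, 23, Ivy, Nova, Fay), (2024, 23, Ivy, Nova, Rae), (2024, 23, Ivy, Nova, Tai), (2024, 23, Ivy, Zephyr, Eve), (2024, 23, Ivy, Zephyr, Fay), (2024, 23, Ivy, Zephyr, Rae), (2024, 23, Ivy, Zephyr, Tai)}
Selection title = Alpha: {(1986, 22, Ivy, Alpha, Eve), (1986, 22, Ivy, Alpha, Fay), (1986, 22, Ivy, Alpha, Rae), (1986, 22, Ivy, Alpha, Tai), (1986, 40, Dee, Alpha, Eve), (1999, 33, Dee, Alpha, Eve), (2005, 19, Dee, Alpha, Eve), (2010, 26, Ivy, Alpha, Eve), (2010, 26, Ivy, Alpha, Fay), (2010, 26, Ivy, Alpha, Rae), (2010, 26, Ivy, Alpha, Tai), (2021, 31, Dee, Alpha, Eve), (2024, 23, Ivy, Alpha, Eve), (2024, 23, Ivy, Alpha, Fay), (2024, 23, Ivy, Alpha, Rae), (2024, 23, Ivy, Alpha, Tai)}
Keep only column(s) mid, year (9 duplicate(s) eliminated): {(19, 2005), (22, 1986), (23, 2024), (26, 2010), (31, 2021), (33, 1999), (40, 1986)}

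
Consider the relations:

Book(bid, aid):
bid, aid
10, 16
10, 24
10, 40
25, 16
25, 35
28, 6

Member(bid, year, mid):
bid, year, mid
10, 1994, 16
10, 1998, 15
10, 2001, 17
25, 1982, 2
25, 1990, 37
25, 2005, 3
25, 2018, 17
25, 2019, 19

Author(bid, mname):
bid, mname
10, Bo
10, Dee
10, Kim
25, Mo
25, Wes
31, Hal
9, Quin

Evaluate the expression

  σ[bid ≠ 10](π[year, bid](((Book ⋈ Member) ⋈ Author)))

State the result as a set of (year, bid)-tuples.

{(1982, 25), (1990, 25), (2005, 25), (2018, 25), (2019, 25)}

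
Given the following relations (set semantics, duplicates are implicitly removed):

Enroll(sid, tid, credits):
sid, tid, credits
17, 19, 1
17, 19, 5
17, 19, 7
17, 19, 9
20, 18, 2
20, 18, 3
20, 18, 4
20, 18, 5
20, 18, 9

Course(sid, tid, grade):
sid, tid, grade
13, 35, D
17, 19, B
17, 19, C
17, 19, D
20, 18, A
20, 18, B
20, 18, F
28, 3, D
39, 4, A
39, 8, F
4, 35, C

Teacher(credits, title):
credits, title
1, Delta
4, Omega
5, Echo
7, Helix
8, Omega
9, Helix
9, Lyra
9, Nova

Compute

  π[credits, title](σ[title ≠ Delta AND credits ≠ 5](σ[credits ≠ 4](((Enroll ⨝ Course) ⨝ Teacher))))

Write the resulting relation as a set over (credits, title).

Enroll ⋈ Course (natural join on sid, tid): {(17, 19, 1, B), (17, 19, 1, C), (17, 19, 1, D), (17, 19, 5, B), (17, 19, 5, C), (17, 19, 5, D), (17, 19, 7, B), (17, 19, 7, C), (17, 19, 7, D), (17, 19, 9, B), (17, 19, 9, C), (17, 19, 9, D), (20, 18, 2, A), (20, 18, 2, B), (20, 18, 2, F), (20, 18, 3, A), (20, 18, 3, B), (20, 18, 3, F), (20, 18, 4, A), (20, 18, 4, B), (20, 18, 4, F), (20, 18, 5, A), (20, 18, 5, B), (20, 18, 5, F), (20, 18, 9, A), (20, 18, 9, B), (20, 18, 9, F)}
(Enroll ⨝ Course) ⋈ Teacher (natural join on credits): {(17, 19, 1, B, Delta), (17, 19, 1, C, Delta), (17, 19, 1, D, Delta), (17, 19, 5, B, Echo), (17, 19, 5, C, Echo), (17, 19, 5, D, Echo), (17, 19, 7, B, Helix), (17, 19, 7, C, Helix), (17, 19, 7, D, Helix), (17, 19, 9, B, Helix), (17, 19, 9, B, Lyra), (17, 19, 9, B, Nova), (17, 19, 9, C, Helix), (17, 19, 9, C, Lyra), (17, 19, 9, C, Nova), (17, 19, 9, D, Helix), (17, 19, 9, D, Lyra), (17, 19, 9, D, Nova), (20, 18, 4, A, Omega), (20, 18, 4, B, Omega), (20, 18, 4, F, Omega), (20, 18, 5, A, Echo), (20, 18, 5, B, Echo), (20, 18, 5, F, Echo), (20, 18, 9, A, Helix), (20, 18, 9, A, Lyra), (20, 18, 9, A, Nova), (20, 18, 9, B, Helix), (20, 18, 9, B, Lyra), (20, 18, 9, B, Nova), (20, 18, 9, F, Helix), (20, 18, 9, F, Lyra), (20, 18, 9, F, Nova)}
Selection credits ≠ 4: {(17, 19, 1, B, Delta), (17, 19, 1, C, Delta), (17, 19, 1, D, Delta), (17, 19, 5, B, Echo), (17, 19, 5, C, Echo), (17, 19, 5, D, Echo), (17, 19, 7, B, Helix), (17, 19, 7, C, Helix), (17, 19, 7, D, Helix), (17, 19, 9, B, Helix), (17, 19, 9, B, Lyra), (17, 19, 9, B, Nova), (17, 19, 9, C, Helix), (17, 19, 9, C, Lyra), (17, 19, 9, C, Nova), (17, 19, 9, D, Helix), (17, 19, 9, D, Lyra), (17, 19, 9, D, Nova), (20, 18, 5, A, Echo), (20, 18, 5, B, Echo), (20, 18, 5, F, Echo), (20, 18, 9, A, Helix), (20, 18, 9, A, Lyra), (20, 18, 9, A, Nova), (20, 18, 9, B, Helix), (20, 18, 9, B, Lyra), (20, 18, 9, B, Nova), (20, 18, 9, F, Helix), (20, 18, 9, F, Lyra), (20, 18, 9, F, Nova)}
Selection title ≠ Delta AND credits ≠ 5: {(17, 19, 7, B, Helix), (17, 19, 7, C, Helix), (17, 19, 7, D, Helix), (17, 19, 9, B, Helix), (17, 19, 9, B, Lyra), (17, 19, 9, B, Nova), (17, 19, 9, C, Helix), (17, 19, 9, C, Lyra), (17, 19, 9, C, Nova), (17, 19, 9, D, Helix), (17, 19, 9, D, Lyra), (17, 19, 9, D, Nova), (20, 18, 9, A, Helix), (20, 18, 9, A, Lyra), (20, 18, 9, A, Nova), (20, 18, 9, B, Helix), (20, 18, 9, B, Lyra), (20, 18, 9, B, Nova), (20, 18, 9, F, Helix), (20, 18, 9, F, Lyra), (20, 18, 9, F, Nova)}
Projecting to credits, title (17 duplicate(s) eliminated): {(7, Helix), (9, Helix), (9, Lyra), (9, Nova)}

{(7, Helix), (9, Helix), (9, Lyra), (9, Nova)}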